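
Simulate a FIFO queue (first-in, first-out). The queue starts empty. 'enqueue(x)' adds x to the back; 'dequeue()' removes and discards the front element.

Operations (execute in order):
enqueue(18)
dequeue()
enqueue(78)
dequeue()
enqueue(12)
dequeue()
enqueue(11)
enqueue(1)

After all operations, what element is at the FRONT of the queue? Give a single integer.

enqueue(18): queue = [18]
dequeue(): queue = []
enqueue(78): queue = [78]
dequeue(): queue = []
enqueue(12): queue = [12]
dequeue(): queue = []
enqueue(11): queue = [11]
enqueue(1): queue = [11, 1]

Answer: 11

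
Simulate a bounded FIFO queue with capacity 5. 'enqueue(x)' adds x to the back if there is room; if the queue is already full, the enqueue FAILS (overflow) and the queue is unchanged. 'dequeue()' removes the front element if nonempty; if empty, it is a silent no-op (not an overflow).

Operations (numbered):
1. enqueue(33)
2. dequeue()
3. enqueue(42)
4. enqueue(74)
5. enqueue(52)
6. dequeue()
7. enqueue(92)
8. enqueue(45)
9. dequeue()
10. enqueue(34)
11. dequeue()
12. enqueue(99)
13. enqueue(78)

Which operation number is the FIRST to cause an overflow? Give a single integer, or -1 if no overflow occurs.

1. enqueue(33): size=1
2. dequeue(): size=0
3. enqueue(42): size=1
4. enqueue(74): size=2
5. enqueue(52): size=3
6. dequeue(): size=2
7. enqueue(92): size=3
8. enqueue(45): size=4
9. dequeue(): size=3
10. enqueue(34): size=4
11. dequeue(): size=3
12. enqueue(99): size=4
13. enqueue(78): size=5

Answer: -1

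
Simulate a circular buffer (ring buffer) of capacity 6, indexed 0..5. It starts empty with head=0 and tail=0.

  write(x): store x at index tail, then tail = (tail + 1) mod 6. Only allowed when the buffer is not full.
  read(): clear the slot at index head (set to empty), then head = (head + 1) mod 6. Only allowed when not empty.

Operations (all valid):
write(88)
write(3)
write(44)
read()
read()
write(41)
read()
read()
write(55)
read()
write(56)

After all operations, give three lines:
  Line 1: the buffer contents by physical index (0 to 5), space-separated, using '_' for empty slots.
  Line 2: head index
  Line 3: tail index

write(88): buf=[88 _ _ _ _ _], head=0, tail=1, size=1
write(3): buf=[88 3 _ _ _ _], head=0, tail=2, size=2
write(44): buf=[88 3 44 _ _ _], head=0, tail=3, size=3
read(): buf=[_ 3 44 _ _ _], head=1, tail=3, size=2
read(): buf=[_ _ 44 _ _ _], head=2, tail=3, size=1
write(41): buf=[_ _ 44 41 _ _], head=2, tail=4, size=2
read(): buf=[_ _ _ 41 _ _], head=3, tail=4, size=1
read(): buf=[_ _ _ _ _ _], head=4, tail=4, size=0
write(55): buf=[_ _ _ _ 55 _], head=4, tail=5, size=1
read(): buf=[_ _ _ _ _ _], head=5, tail=5, size=0
write(56): buf=[_ _ _ _ _ 56], head=5, tail=0, size=1

Answer: _ _ _ _ _ 56
5
0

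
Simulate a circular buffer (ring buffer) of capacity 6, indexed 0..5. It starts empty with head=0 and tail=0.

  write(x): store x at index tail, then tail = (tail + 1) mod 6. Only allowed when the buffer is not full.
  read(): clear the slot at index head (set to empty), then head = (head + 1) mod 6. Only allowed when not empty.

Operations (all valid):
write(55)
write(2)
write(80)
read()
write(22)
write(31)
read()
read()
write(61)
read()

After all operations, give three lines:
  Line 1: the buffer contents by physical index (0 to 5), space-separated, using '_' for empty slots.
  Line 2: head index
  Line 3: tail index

Answer: _ _ _ _ 31 61
4
0

Derivation:
write(55): buf=[55 _ _ _ _ _], head=0, tail=1, size=1
write(2): buf=[55 2 _ _ _ _], head=0, tail=2, size=2
write(80): buf=[55 2 80 _ _ _], head=0, tail=3, size=3
read(): buf=[_ 2 80 _ _ _], head=1, tail=3, size=2
write(22): buf=[_ 2 80 22 _ _], head=1, tail=4, size=3
write(31): buf=[_ 2 80 22 31 _], head=1, tail=5, size=4
read(): buf=[_ _ 80 22 31 _], head=2, tail=5, size=3
read(): buf=[_ _ _ 22 31 _], head=3, tail=5, size=2
write(61): buf=[_ _ _ 22 31 61], head=3, tail=0, size=3
read(): buf=[_ _ _ _ 31 61], head=4, tail=0, size=2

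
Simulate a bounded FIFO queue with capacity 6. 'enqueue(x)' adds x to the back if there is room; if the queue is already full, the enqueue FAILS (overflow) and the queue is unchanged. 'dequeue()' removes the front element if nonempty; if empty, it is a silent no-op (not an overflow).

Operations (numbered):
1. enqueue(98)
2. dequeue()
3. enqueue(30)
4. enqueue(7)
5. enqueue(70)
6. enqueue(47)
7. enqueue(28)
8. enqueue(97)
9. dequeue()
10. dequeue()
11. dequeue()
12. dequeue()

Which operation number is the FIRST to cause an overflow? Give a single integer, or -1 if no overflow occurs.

1. enqueue(98): size=1
2. dequeue(): size=0
3. enqueue(30): size=1
4. enqueue(7): size=2
5. enqueue(70): size=3
6. enqueue(47): size=4
7. enqueue(28): size=5
8. enqueue(97): size=6
9. dequeue(): size=5
10. dequeue(): size=4
11. dequeue(): size=3
12. dequeue(): size=2

Answer: -1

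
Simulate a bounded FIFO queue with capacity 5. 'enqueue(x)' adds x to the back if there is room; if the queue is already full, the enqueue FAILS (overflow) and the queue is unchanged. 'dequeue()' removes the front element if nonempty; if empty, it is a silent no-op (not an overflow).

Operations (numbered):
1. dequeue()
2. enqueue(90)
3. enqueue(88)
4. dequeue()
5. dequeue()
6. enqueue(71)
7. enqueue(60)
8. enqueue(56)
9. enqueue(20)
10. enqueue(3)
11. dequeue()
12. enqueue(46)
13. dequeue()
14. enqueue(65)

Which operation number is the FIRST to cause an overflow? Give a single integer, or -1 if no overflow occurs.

Answer: -1

Derivation:
1. dequeue(): empty, no-op, size=0
2. enqueue(90): size=1
3. enqueue(88): size=2
4. dequeue(): size=1
5. dequeue(): size=0
6. enqueue(71): size=1
7. enqueue(60): size=2
8. enqueue(56): size=3
9. enqueue(20): size=4
10. enqueue(3): size=5
11. dequeue(): size=4
12. enqueue(46): size=5
13. dequeue(): size=4
14. enqueue(65): size=5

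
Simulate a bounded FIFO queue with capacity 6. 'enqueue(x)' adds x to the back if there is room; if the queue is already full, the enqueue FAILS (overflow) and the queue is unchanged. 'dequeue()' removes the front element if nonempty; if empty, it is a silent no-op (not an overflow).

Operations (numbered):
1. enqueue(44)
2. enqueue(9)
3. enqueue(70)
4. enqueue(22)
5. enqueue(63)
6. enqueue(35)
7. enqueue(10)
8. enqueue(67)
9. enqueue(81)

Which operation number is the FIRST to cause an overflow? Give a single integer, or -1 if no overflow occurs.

1. enqueue(44): size=1
2. enqueue(9): size=2
3. enqueue(70): size=3
4. enqueue(22): size=4
5. enqueue(63): size=5
6. enqueue(35): size=6
7. enqueue(10): size=6=cap → OVERFLOW (fail)
8. enqueue(67): size=6=cap → OVERFLOW (fail)
9. enqueue(81): size=6=cap → OVERFLOW (fail)

Answer: 7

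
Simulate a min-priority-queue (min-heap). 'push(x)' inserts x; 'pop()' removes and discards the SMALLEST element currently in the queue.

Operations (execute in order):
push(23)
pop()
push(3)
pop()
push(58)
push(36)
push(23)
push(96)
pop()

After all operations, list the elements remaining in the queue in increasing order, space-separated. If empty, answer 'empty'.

push(23): heap contents = [23]
pop() → 23: heap contents = []
push(3): heap contents = [3]
pop() → 3: heap contents = []
push(58): heap contents = [58]
push(36): heap contents = [36, 58]
push(23): heap contents = [23, 36, 58]
push(96): heap contents = [23, 36, 58, 96]
pop() → 23: heap contents = [36, 58, 96]

Answer: 36 58 96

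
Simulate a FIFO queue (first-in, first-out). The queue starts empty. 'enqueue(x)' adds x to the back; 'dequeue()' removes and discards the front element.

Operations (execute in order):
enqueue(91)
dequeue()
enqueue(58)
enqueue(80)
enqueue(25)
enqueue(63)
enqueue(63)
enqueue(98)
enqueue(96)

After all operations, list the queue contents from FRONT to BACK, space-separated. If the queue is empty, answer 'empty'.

Answer: 58 80 25 63 63 98 96

Derivation:
enqueue(91): [91]
dequeue(): []
enqueue(58): [58]
enqueue(80): [58, 80]
enqueue(25): [58, 80, 25]
enqueue(63): [58, 80, 25, 63]
enqueue(63): [58, 80, 25, 63, 63]
enqueue(98): [58, 80, 25, 63, 63, 98]
enqueue(96): [58, 80, 25, 63, 63, 98, 96]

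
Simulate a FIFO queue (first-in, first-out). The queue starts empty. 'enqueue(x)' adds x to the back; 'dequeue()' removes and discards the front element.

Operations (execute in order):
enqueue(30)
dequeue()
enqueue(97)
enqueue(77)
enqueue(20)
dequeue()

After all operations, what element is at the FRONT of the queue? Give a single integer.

Answer: 77

Derivation:
enqueue(30): queue = [30]
dequeue(): queue = []
enqueue(97): queue = [97]
enqueue(77): queue = [97, 77]
enqueue(20): queue = [97, 77, 20]
dequeue(): queue = [77, 20]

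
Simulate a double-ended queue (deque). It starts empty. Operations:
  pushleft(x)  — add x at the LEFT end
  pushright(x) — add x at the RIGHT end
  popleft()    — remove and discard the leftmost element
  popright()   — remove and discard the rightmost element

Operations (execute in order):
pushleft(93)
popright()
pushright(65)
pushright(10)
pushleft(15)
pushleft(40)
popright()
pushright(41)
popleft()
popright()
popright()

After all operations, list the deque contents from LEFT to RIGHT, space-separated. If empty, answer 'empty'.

pushleft(93): [93]
popright(): []
pushright(65): [65]
pushright(10): [65, 10]
pushleft(15): [15, 65, 10]
pushleft(40): [40, 15, 65, 10]
popright(): [40, 15, 65]
pushright(41): [40, 15, 65, 41]
popleft(): [15, 65, 41]
popright(): [15, 65]
popright(): [15]

Answer: 15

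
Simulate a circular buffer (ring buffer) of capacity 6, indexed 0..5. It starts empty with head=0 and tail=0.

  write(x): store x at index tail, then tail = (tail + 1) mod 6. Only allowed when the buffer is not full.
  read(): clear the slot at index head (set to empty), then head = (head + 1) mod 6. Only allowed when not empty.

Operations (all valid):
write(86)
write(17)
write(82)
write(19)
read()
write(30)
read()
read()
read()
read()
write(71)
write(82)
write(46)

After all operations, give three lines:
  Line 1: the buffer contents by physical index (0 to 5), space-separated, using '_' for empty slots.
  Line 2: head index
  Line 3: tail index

Answer: 82 46 _ _ _ 71
5
2

Derivation:
write(86): buf=[86 _ _ _ _ _], head=0, tail=1, size=1
write(17): buf=[86 17 _ _ _ _], head=0, tail=2, size=2
write(82): buf=[86 17 82 _ _ _], head=0, tail=3, size=3
write(19): buf=[86 17 82 19 _ _], head=0, tail=4, size=4
read(): buf=[_ 17 82 19 _ _], head=1, tail=4, size=3
write(30): buf=[_ 17 82 19 30 _], head=1, tail=5, size=4
read(): buf=[_ _ 82 19 30 _], head=2, tail=5, size=3
read(): buf=[_ _ _ 19 30 _], head=3, tail=5, size=2
read(): buf=[_ _ _ _ 30 _], head=4, tail=5, size=1
read(): buf=[_ _ _ _ _ _], head=5, tail=5, size=0
write(71): buf=[_ _ _ _ _ 71], head=5, tail=0, size=1
write(82): buf=[82 _ _ _ _ 71], head=5, tail=1, size=2
write(46): buf=[82 46 _ _ _ 71], head=5, tail=2, size=3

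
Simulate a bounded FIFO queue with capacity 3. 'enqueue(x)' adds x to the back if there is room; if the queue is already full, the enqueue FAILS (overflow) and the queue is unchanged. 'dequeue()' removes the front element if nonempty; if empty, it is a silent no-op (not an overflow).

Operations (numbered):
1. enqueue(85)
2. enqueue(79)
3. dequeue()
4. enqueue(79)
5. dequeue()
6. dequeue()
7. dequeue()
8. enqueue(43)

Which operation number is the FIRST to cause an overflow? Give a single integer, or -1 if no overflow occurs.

1. enqueue(85): size=1
2. enqueue(79): size=2
3. dequeue(): size=1
4. enqueue(79): size=2
5. dequeue(): size=1
6. dequeue(): size=0
7. dequeue(): empty, no-op, size=0
8. enqueue(43): size=1

Answer: -1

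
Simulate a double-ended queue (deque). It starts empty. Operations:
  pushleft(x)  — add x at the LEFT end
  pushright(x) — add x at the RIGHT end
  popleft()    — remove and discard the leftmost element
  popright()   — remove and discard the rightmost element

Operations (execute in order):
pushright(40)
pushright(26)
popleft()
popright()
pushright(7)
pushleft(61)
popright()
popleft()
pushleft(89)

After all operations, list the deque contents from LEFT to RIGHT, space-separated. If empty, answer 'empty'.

pushright(40): [40]
pushright(26): [40, 26]
popleft(): [26]
popright(): []
pushright(7): [7]
pushleft(61): [61, 7]
popright(): [61]
popleft(): []
pushleft(89): [89]

Answer: 89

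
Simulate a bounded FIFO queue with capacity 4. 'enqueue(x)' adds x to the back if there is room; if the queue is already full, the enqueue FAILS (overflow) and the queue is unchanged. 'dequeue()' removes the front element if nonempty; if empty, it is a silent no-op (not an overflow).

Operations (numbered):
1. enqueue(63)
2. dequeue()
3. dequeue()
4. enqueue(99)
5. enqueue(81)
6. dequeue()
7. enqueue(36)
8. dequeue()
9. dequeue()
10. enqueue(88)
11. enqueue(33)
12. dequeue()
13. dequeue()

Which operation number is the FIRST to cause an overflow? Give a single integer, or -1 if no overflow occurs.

Answer: -1

Derivation:
1. enqueue(63): size=1
2. dequeue(): size=0
3. dequeue(): empty, no-op, size=0
4. enqueue(99): size=1
5. enqueue(81): size=2
6. dequeue(): size=1
7. enqueue(36): size=2
8. dequeue(): size=1
9. dequeue(): size=0
10. enqueue(88): size=1
11. enqueue(33): size=2
12. dequeue(): size=1
13. dequeue(): size=0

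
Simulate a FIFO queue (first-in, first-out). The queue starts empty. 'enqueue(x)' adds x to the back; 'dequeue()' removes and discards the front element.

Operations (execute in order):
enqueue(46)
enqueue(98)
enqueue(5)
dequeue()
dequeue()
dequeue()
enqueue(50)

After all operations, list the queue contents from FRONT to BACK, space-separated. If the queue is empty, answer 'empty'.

Answer: 50

Derivation:
enqueue(46): [46]
enqueue(98): [46, 98]
enqueue(5): [46, 98, 5]
dequeue(): [98, 5]
dequeue(): [5]
dequeue(): []
enqueue(50): [50]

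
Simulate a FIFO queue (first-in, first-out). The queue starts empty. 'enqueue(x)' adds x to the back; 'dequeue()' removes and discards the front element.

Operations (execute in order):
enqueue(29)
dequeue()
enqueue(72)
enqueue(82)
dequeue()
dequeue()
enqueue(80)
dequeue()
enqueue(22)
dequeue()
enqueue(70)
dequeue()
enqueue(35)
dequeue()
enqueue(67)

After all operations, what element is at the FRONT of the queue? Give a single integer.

enqueue(29): queue = [29]
dequeue(): queue = []
enqueue(72): queue = [72]
enqueue(82): queue = [72, 82]
dequeue(): queue = [82]
dequeue(): queue = []
enqueue(80): queue = [80]
dequeue(): queue = []
enqueue(22): queue = [22]
dequeue(): queue = []
enqueue(70): queue = [70]
dequeue(): queue = []
enqueue(35): queue = [35]
dequeue(): queue = []
enqueue(67): queue = [67]

Answer: 67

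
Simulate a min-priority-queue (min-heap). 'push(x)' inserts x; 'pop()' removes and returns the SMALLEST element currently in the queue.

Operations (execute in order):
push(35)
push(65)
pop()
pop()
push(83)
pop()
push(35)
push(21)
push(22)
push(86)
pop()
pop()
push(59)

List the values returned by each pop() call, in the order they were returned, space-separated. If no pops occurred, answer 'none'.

Answer: 35 65 83 21 22

Derivation:
push(35): heap contents = [35]
push(65): heap contents = [35, 65]
pop() → 35: heap contents = [65]
pop() → 65: heap contents = []
push(83): heap contents = [83]
pop() → 83: heap contents = []
push(35): heap contents = [35]
push(21): heap contents = [21, 35]
push(22): heap contents = [21, 22, 35]
push(86): heap contents = [21, 22, 35, 86]
pop() → 21: heap contents = [22, 35, 86]
pop() → 22: heap contents = [35, 86]
push(59): heap contents = [35, 59, 86]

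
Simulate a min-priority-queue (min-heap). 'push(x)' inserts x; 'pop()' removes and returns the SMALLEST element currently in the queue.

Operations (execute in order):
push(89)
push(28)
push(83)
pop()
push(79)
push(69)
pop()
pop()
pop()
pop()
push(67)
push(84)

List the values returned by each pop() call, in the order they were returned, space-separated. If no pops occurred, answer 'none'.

Answer: 28 69 79 83 89

Derivation:
push(89): heap contents = [89]
push(28): heap contents = [28, 89]
push(83): heap contents = [28, 83, 89]
pop() → 28: heap contents = [83, 89]
push(79): heap contents = [79, 83, 89]
push(69): heap contents = [69, 79, 83, 89]
pop() → 69: heap contents = [79, 83, 89]
pop() → 79: heap contents = [83, 89]
pop() → 83: heap contents = [89]
pop() → 89: heap contents = []
push(67): heap contents = [67]
push(84): heap contents = [67, 84]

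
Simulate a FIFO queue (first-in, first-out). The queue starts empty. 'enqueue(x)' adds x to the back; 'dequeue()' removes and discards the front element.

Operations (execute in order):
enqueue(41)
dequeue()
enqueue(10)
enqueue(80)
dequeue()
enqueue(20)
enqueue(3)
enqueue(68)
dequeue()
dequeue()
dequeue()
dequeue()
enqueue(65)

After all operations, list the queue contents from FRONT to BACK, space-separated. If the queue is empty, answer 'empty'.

Answer: 65

Derivation:
enqueue(41): [41]
dequeue(): []
enqueue(10): [10]
enqueue(80): [10, 80]
dequeue(): [80]
enqueue(20): [80, 20]
enqueue(3): [80, 20, 3]
enqueue(68): [80, 20, 3, 68]
dequeue(): [20, 3, 68]
dequeue(): [3, 68]
dequeue(): [68]
dequeue(): []
enqueue(65): [65]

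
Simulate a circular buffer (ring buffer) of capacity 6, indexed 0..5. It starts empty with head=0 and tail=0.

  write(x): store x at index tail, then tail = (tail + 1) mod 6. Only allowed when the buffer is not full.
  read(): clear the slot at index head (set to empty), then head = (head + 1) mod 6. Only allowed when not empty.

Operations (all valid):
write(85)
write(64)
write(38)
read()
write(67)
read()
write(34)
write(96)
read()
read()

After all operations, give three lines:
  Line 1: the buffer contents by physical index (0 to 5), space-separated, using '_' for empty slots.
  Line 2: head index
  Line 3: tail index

write(85): buf=[85 _ _ _ _ _], head=0, tail=1, size=1
write(64): buf=[85 64 _ _ _ _], head=0, tail=2, size=2
write(38): buf=[85 64 38 _ _ _], head=0, tail=3, size=3
read(): buf=[_ 64 38 _ _ _], head=1, tail=3, size=2
write(67): buf=[_ 64 38 67 _ _], head=1, tail=4, size=3
read(): buf=[_ _ 38 67 _ _], head=2, tail=4, size=2
write(34): buf=[_ _ 38 67 34 _], head=2, tail=5, size=3
write(96): buf=[_ _ 38 67 34 96], head=2, tail=0, size=4
read(): buf=[_ _ _ 67 34 96], head=3, tail=0, size=3
read(): buf=[_ _ _ _ 34 96], head=4, tail=0, size=2

Answer: _ _ _ _ 34 96
4
0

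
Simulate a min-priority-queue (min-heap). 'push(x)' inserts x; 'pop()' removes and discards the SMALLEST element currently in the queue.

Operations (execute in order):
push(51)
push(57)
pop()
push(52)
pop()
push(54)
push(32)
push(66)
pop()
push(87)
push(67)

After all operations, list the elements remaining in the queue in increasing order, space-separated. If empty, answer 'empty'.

Answer: 54 57 66 67 87

Derivation:
push(51): heap contents = [51]
push(57): heap contents = [51, 57]
pop() → 51: heap contents = [57]
push(52): heap contents = [52, 57]
pop() → 52: heap contents = [57]
push(54): heap contents = [54, 57]
push(32): heap contents = [32, 54, 57]
push(66): heap contents = [32, 54, 57, 66]
pop() → 32: heap contents = [54, 57, 66]
push(87): heap contents = [54, 57, 66, 87]
push(67): heap contents = [54, 57, 66, 67, 87]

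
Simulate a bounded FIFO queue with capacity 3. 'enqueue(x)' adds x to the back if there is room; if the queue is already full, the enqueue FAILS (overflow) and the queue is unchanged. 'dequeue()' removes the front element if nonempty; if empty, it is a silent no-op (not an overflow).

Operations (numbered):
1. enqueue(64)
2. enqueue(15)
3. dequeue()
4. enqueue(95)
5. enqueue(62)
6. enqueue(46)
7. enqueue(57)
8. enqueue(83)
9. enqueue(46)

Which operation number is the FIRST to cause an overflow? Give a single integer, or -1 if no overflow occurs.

Answer: 6

Derivation:
1. enqueue(64): size=1
2. enqueue(15): size=2
3. dequeue(): size=1
4. enqueue(95): size=2
5. enqueue(62): size=3
6. enqueue(46): size=3=cap → OVERFLOW (fail)
7. enqueue(57): size=3=cap → OVERFLOW (fail)
8. enqueue(83): size=3=cap → OVERFLOW (fail)
9. enqueue(46): size=3=cap → OVERFLOW (fail)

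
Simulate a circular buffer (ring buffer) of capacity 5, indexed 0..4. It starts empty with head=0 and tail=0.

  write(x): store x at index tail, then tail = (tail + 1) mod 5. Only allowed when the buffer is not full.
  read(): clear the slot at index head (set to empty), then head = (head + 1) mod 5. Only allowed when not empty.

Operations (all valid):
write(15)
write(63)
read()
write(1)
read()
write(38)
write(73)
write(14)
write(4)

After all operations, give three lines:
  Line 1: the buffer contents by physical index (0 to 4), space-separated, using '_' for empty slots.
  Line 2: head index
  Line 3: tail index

Answer: 14 4 1 38 73
2
2

Derivation:
write(15): buf=[15 _ _ _ _], head=0, tail=1, size=1
write(63): buf=[15 63 _ _ _], head=0, tail=2, size=2
read(): buf=[_ 63 _ _ _], head=1, tail=2, size=1
write(1): buf=[_ 63 1 _ _], head=1, tail=3, size=2
read(): buf=[_ _ 1 _ _], head=2, tail=3, size=1
write(38): buf=[_ _ 1 38 _], head=2, tail=4, size=2
write(73): buf=[_ _ 1 38 73], head=2, tail=0, size=3
write(14): buf=[14 _ 1 38 73], head=2, tail=1, size=4
write(4): buf=[14 4 1 38 73], head=2, tail=2, size=5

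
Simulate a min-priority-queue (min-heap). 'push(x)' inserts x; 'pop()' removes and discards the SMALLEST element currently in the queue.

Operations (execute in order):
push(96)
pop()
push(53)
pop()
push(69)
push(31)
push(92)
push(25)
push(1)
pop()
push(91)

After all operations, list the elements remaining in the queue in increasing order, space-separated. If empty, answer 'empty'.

Answer: 25 31 69 91 92

Derivation:
push(96): heap contents = [96]
pop() → 96: heap contents = []
push(53): heap contents = [53]
pop() → 53: heap contents = []
push(69): heap contents = [69]
push(31): heap contents = [31, 69]
push(92): heap contents = [31, 69, 92]
push(25): heap contents = [25, 31, 69, 92]
push(1): heap contents = [1, 25, 31, 69, 92]
pop() → 1: heap contents = [25, 31, 69, 92]
push(91): heap contents = [25, 31, 69, 91, 92]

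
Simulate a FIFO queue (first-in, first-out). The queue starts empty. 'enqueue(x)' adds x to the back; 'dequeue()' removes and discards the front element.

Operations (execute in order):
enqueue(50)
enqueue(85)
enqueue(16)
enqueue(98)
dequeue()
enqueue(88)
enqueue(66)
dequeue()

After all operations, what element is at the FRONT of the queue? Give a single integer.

Answer: 16

Derivation:
enqueue(50): queue = [50]
enqueue(85): queue = [50, 85]
enqueue(16): queue = [50, 85, 16]
enqueue(98): queue = [50, 85, 16, 98]
dequeue(): queue = [85, 16, 98]
enqueue(88): queue = [85, 16, 98, 88]
enqueue(66): queue = [85, 16, 98, 88, 66]
dequeue(): queue = [16, 98, 88, 66]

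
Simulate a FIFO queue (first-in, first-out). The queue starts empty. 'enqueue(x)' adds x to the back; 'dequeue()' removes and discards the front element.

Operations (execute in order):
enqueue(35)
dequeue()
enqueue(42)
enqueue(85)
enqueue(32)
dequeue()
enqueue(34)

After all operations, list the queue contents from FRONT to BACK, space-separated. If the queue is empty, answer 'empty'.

Answer: 85 32 34

Derivation:
enqueue(35): [35]
dequeue(): []
enqueue(42): [42]
enqueue(85): [42, 85]
enqueue(32): [42, 85, 32]
dequeue(): [85, 32]
enqueue(34): [85, 32, 34]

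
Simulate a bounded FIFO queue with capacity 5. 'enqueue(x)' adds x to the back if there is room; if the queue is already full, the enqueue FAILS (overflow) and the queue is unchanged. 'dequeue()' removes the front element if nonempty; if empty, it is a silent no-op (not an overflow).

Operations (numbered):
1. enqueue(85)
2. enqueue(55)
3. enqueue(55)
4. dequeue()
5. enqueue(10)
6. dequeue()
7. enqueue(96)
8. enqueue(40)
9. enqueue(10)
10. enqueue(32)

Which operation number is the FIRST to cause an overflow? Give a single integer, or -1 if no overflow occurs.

Answer: 10

Derivation:
1. enqueue(85): size=1
2. enqueue(55): size=2
3. enqueue(55): size=3
4. dequeue(): size=2
5. enqueue(10): size=3
6. dequeue(): size=2
7. enqueue(96): size=3
8. enqueue(40): size=4
9. enqueue(10): size=5
10. enqueue(32): size=5=cap → OVERFLOW (fail)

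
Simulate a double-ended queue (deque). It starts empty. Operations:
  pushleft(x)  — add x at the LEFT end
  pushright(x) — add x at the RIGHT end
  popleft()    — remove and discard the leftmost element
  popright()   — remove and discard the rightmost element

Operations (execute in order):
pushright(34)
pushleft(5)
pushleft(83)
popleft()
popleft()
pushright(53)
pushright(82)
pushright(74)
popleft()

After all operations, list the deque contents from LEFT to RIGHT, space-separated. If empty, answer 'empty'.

pushright(34): [34]
pushleft(5): [5, 34]
pushleft(83): [83, 5, 34]
popleft(): [5, 34]
popleft(): [34]
pushright(53): [34, 53]
pushright(82): [34, 53, 82]
pushright(74): [34, 53, 82, 74]
popleft(): [53, 82, 74]

Answer: 53 82 74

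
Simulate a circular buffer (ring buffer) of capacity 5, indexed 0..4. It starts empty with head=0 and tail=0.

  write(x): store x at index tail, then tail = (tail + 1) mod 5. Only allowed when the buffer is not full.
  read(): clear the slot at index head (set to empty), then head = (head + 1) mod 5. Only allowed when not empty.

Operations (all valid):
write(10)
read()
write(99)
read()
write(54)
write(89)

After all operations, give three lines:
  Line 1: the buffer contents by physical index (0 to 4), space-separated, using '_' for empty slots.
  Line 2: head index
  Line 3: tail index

Answer: _ _ 54 89 _
2
4

Derivation:
write(10): buf=[10 _ _ _ _], head=0, tail=1, size=1
read(): buf=[_ _ _ _ _], head=1, tail=1, size=0
write(99): buf=[_ 99 _ _ _], head=1, tail=2, size=1
read(): buf=[_ _ _ _ _], head=2, tail=2, size=0
write(54): buf=[_ _ 54 _ _], head=2, tail=3, size=1
write(89): buf=[_ _ 54 89 _], head=2, tail=4, size=2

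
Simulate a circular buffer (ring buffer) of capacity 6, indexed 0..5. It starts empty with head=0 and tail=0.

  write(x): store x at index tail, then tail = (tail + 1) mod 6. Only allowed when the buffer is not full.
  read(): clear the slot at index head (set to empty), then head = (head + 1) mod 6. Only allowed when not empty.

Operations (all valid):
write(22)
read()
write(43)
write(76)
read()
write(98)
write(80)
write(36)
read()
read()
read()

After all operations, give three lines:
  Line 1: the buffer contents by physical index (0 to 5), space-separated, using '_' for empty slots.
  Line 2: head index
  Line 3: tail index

Answer: _ _ _ _ _ 36
5
0

Derivation:
write(22): buf=[22 _ _ _ _ _], head=0, tail=1, size=1
read(): buf=[_ _ _ _ _ _], head=1, tail=1, size=0
write(43): buf=[_ 43 _ _ _ _], head=1, tail=2, size=1
write(76): buf=[_ 43 76 _ _ _], head=1, tail=3, size=2
read(): buf=[_ _ 76 _ _ _], head=2, tail=3, size=1
write(98): buf=[_ _ 76 98 _ _], head=2, tail=4, size=2
write(80): buf=[_ _ 76 98 80 _], head=2, tail=5, size=3
write(36): buf=[_ _ 76 98 80 36], head=2, tail=0, size=4
read(): buf=[_ _ _ 98 80 36], head=3, tail=0, size=3
read(): buf=[_ _ _ _ 80 36], head=4, tail=0, size=2
read(): buf=[_ _ _ _ _ 36], head=5, tail=0, size=1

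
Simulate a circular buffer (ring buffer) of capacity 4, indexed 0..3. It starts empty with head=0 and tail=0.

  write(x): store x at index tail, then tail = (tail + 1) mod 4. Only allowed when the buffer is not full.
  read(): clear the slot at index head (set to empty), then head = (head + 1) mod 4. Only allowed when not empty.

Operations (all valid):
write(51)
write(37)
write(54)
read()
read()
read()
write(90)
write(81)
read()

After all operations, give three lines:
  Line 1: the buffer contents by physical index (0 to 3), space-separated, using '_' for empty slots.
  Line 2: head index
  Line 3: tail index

Answer: 81 _ _ _
0
1

Derivation:
write(51): buf=[51 _ _ _], head=0, tail=1, size=1
write(37): buf=[51 37 _ _], head=0, tail=2, size=2
write(54): buf=[51 37 54 _], head=0, tail=3, size=3
read(): buf=[_ 37 54 _], head=1, tail=3, size=2
read(): buf=[_ _ 54 _], head=2, tail=3, size=1
read(): buf=[_ _ _ _], head=3, tail=3, size=0
write(90): buf=[_ _ _ 90], head=3, tail=0, size=1
write(81): buf=[81 _ _ 90], head=3, tail=1, size=2
read(): buf=[81 _ _ _], head=0, tail=1, size=1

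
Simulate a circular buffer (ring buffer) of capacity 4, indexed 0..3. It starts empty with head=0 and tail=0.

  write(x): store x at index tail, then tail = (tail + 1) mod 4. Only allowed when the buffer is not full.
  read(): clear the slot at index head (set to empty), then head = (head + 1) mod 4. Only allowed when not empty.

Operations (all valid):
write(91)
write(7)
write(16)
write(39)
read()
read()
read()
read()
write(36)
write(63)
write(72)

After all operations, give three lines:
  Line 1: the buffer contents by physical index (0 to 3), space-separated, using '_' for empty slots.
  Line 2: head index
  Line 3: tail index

Answer: 36 63 72 _
0
3

Derivation:
write(91): buf=[91 _ _ _], head=0, tail=1, size=1
write(7): buf=[91 7 _ _], head=0, tail=2, size=2
write(16): buf=[91 7 16 _], head=0, tail=3, size=3
write(39): buf=[91 7 16 39], head=0, tail=0, size=4
read(): buf=[_ 7 16 39], head=1, tail=0, size=3
read(): buf=[_ _ 16 39], head=2, tail=0, size=2
read(): buf=[_ _ _ 39], head=3, tail=0, size=1
read(): buf=[_ _ _ _], head=0, tail=0, size=0
write(36): buf=[36 _ _ _], head=0, tail=1, size=1
write(63): buf=[36 63 _ _], head=0, tail=2, size=2
write(72): buf=[36 63 72 _], head=0, tail=3, size=3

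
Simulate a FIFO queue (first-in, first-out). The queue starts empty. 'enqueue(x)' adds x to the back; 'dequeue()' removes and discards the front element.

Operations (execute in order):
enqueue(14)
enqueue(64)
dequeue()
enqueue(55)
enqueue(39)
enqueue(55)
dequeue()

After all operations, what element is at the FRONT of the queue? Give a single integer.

enqueue(14): queue = [14]
enqueue(64): queue = [14, 64]
dequeue(): queue = [64]
enqueue(55): queue = [64, 55]
enqueue(39): queue = [64, 55, 39]
enqueue(55): queue = [64, 55, 39, 55]
dequeue(): queue = [55, 39, 55]

Answer: 55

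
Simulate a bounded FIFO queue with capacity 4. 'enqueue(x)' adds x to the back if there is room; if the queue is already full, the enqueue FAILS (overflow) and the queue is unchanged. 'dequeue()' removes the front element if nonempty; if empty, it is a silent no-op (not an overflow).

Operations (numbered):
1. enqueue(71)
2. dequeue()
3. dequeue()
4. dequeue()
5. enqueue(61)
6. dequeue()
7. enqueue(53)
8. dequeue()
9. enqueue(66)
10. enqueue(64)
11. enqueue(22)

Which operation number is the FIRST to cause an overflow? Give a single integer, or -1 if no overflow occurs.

1. enqueue(71): size=1
2. dequeue(): size=0
3. dequeue(): empty, no-op, size=0
4. dequeue(): empty, no-op, size=0
5. enqueue(61): size=1
6. dequeue(): size=0
7. enqueue(53): size=1
8. dequeue(): size=0
9. enqueue(66): size=1
10. enqueue(64): size=2
11. enqueue(22): size=3

Answer: -1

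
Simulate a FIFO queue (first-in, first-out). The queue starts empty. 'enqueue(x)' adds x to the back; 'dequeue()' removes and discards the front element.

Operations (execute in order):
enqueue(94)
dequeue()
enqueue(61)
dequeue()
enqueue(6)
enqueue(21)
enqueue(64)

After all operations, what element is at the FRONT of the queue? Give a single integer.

enqueue(94): queue = [94]
dequeue(): queue = []
enqueue(61): queue = [61]
dequeue(): queue = []
enqueue(6): queue = [6]
enqueue(21): queue = [6, 21]
enqueue(64): queue = [6, 21, 64]

Answer: 6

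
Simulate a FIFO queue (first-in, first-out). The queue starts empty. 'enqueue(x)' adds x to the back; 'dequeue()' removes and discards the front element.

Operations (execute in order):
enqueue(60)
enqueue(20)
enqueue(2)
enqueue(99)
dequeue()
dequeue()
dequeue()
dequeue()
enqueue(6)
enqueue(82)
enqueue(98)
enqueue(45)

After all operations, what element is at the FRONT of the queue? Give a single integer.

enqueue(60): queue = [60]
enqueue(20): queue = [60, 20]
enqueue(2): queue = [60, 20, 2]
enqueue(99): queue = [60, 20, 2, 99]
dequeue(): queue = [20, 2, 99]
dequeue(): queue = [2, 99]
dequeue(): queue = [99]
dequeue(): queue = []
enqueue(6): queue = [6]
enqueue(82): queue = [6, 82]
enqueue(98): queue = [6, 82, 98]
enqueue(45): queue = [6, 82, 98, 45]

Answer: 6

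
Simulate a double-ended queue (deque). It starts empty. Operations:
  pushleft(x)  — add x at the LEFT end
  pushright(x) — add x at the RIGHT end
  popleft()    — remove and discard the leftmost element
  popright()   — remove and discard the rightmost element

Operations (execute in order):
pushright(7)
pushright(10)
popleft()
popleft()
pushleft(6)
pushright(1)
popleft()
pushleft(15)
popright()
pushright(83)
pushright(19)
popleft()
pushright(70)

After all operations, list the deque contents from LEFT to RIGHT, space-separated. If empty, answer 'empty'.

Answer: 83 19 70

Derivation:
pushright(7): [7]
pushright(10): [7, 10]
popleft(): [10]
popleft(): []
pushleft(6): [6]
pushright(1): [6, 1]
popleft(): [1]
pushleft(15): [15, 1]
popright(): [15]
pushright(83): [15, 83]
pushright(19): [15, 83, 19]
popleft(): [83, 19]
pushright(70): [83, 19, 70]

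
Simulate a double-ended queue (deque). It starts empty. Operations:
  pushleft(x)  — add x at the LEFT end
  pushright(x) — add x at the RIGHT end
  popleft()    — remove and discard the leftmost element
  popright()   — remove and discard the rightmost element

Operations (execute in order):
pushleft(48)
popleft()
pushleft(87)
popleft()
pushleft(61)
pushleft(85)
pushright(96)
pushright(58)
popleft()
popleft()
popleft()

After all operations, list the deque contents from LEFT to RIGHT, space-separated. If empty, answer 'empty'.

Answer: 58

Derivation:
pushleft(48): [48]
popleft(): []
pushleft(87): [87]
popleft(): []
pushleft(61): [61]
pushleft(85): [85, 61]
pushright(96): [85, 61, 96]
pushright(58): [85, 61, 96, 58]
popleft(): [61, 96, 58]
popleft(): [96, 58]
popleft(): [58]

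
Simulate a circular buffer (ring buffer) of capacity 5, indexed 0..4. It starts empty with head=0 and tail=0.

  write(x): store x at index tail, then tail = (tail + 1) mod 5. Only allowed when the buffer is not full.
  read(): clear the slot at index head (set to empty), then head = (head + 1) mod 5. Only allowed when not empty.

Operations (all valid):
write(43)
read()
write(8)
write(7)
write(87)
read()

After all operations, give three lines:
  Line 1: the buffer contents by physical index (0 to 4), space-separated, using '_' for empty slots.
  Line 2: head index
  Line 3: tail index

write(43): buf=[43 _ _ _ _], head=0, tail=1, size=1
read(): buf=[_ _ _ _ _], head=1, tail=1, size=0
write(8): buf=[_ 8 _ _ _], head=1, tail=2, size=1
write(7): buf=[_ 8 7 _ _], head=1, tail=3, size=2
write(87): buf=[_ 8 7 87 _], head=1, tail=4, size=3
read(): buf=[_ _ 7 87 _], head=2, tail=4, size=2

Answer: _ _ 7 87 _
2
4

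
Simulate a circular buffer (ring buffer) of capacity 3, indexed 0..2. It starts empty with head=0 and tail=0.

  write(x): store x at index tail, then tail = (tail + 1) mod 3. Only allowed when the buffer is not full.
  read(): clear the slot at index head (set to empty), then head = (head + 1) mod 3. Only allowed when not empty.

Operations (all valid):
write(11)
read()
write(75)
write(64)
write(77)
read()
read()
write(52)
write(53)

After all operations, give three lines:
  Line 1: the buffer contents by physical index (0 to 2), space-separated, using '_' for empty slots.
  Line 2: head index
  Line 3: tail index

Answer: 77 52 53
0
0

Derivation:
write(11): buf=[11 _ _], head=0, tail=1, size=1
read(): buf=[_ _ _], head=1, tail=1, size=0
write(75): buf=[_ 75 _], head=1, tail=2, size=1
write(64): buf=[_ 75 64], head=1, tail=0, size=2
write(77): buf=[77 75 64], head=1, tail=1, size=3
read(): buf=[77 _ 64], head=2, tail=1, size=2
read(): buf=[77 _ _], head=0, tail=1, size=1
write(52): buf=[77 52 _], head=0, tail=2, size=2
write(53): buf=[77 52 53], head=0, tail=0, size=3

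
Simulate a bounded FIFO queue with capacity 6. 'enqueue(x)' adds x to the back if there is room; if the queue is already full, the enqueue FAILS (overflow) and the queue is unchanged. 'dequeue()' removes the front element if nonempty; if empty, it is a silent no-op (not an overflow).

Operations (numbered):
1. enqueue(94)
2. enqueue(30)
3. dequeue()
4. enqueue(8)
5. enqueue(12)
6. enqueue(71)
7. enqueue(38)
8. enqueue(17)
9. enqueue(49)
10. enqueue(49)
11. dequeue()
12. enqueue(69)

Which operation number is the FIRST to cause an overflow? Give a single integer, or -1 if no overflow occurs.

1. enqueue(94): size=1
2. enqueue(30): size=2
3. dequeue(): size=1
4. enqueue(8): size=2
5. enqueue(12): size=3
6. enqueue(71): size=4
7. enqueue(38): size=5
8. enqueue(17): size=6
9. enqueue(49): size=6=cap → OVERFLOW (fail)
10. enqueue(49): size=6=cap → OVERFLOW (fail)
11. dequeue(): size=5
12. enqueue(69): size=6

Answer: 9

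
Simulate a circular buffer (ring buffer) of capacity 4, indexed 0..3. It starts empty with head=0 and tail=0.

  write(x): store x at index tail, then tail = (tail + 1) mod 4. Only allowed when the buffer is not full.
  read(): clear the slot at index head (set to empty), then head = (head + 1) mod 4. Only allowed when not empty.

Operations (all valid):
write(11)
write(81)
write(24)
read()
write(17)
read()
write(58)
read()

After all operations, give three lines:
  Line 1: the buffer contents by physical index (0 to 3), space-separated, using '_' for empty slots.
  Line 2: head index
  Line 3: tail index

Answer: 58 _ _ 17
3
1

Derivation:
write(11): buf=[11 _ _ _], head=0, tail=1, size=1
write(81): buf=[11 81 _ _], head=0, tail=2, size=2
write(24): buf=[11 81 24 _], head=0, tail=3, size=3
read(): buf=[_ 81 24 _], head=1, tail=3, size=2
write(17): buf=[_ 81 24 17], head=1, tail=0, size=3
read(): buf=[_ _ 24 17], head=2, tail=0, size=2
write(58): buf=[58 _ 24 17], head=2, tail=1, size=3
read(): buf=[58 _ _ 17], head=3, tail=1, size=2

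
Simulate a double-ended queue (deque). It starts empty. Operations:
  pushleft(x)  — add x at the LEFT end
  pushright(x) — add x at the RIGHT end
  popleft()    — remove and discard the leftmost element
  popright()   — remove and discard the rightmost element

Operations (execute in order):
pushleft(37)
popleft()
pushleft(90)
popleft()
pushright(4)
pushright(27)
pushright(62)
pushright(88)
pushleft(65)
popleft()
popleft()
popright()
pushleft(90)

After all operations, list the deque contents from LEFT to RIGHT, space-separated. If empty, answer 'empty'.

pushleft(37): [37]
popleft(): []
pushleft(90): [90]
popleft(): []
pushright(4): [4]
pushright(27): [4, 27]
pushright(62): [4, 27, 62]
pushright(88): [4, 27, 62, 88]
pushleft(65): [65, 4, 27, 62, 88]
popleft(): [4, 27, 62, 88]
popleft(): [27, 62, 88]
popright(): [27, 62]
pushleft(90): [90, 27, 62]

Answer: 90 27 62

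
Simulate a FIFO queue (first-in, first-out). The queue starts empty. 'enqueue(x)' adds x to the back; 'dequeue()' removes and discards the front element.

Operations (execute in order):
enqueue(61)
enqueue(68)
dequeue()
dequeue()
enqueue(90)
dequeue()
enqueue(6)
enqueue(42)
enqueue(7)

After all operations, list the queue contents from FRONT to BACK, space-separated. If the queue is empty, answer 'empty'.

enqueue(61): [61]
enqueue(68): [61, 68]
dequeue(): [68]
dequeue(): []
enqueue(90): [90]
dequeue(): []
enqueue(6): [6]
enqueue(42): [6, 42]
enqueue(7): [6, 42, 7]

Answer: 6 42 7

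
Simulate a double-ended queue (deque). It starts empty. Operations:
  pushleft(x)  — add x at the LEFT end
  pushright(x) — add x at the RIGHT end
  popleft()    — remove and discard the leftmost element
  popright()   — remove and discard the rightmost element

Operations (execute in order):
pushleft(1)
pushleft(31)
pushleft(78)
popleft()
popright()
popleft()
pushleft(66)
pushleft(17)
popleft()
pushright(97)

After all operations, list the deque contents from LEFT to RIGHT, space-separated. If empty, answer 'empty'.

Answer: 66 97

Derivation:
pushleft(1): [1]
pushleft(31): [31, 1]
pushleft(78): [78, 31, 1]
popleft(): [31, 1]
popright(): [31]
popleft(): []
pushleft(66): [66]
pushleft(17): [17, 66]
popleft(): [66]
pushright(97): [66, 97]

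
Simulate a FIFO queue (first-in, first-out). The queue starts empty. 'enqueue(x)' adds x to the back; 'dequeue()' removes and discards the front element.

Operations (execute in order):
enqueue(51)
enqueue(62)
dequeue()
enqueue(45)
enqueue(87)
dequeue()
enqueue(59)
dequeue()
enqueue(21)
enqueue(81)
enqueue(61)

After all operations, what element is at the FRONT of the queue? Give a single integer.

Answer: 87

Derivation:
enqueue(51): queue = [51]
enqueue(62): queue = [51, 62]
dequeue(): queue = [62]
enqueue(45): queue = [62, 45]
enqueue(87): queue = [62, 45, 87]
dequeue(): queue = [45, 87]
enqueue(59): queue = [45, 87, 59]
dequeue(): queue = [87, 59]
enqueue(21): queue = [87, 59, 21]
enqueue(81): queue = [87, 59, 21, 81]
enqueue(61): queue = [87, 59, 21, 81, 61]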